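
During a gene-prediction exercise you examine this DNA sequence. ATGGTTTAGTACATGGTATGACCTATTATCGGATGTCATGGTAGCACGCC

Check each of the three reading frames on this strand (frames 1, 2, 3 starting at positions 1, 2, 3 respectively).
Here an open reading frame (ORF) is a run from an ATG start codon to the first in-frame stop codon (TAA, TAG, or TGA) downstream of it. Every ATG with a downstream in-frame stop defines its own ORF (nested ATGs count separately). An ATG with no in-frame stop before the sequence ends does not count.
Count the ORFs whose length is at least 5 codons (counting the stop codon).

1

Frame 1: ATG GTT TAG TAC ATG GTA TGA CCT ATT ATC GGA TGT CAT GGT AGC ACG — ATG at 1, stop TAG at 7 → 9 nt; ATG at 13, stop TGA at 19 → 9 nt.
Frame 2: TGG TTT AGT ACA TGG TAT GAC CTA TTA TCG GAT GTC ATG GTA GCA CGC — no ATG→stop ORF.
Frame 3: GGT TTA GTA CAT GGT ATG ACC TAT TAT CGG ATG TCA TGG TAG CAC GCC — ATG at 18, stop TAG at 42 → 27 nt; ATG at 33, stop TAG at 42 → 12 nt.
ORFs ≥ 5 codons: frame 3 18–44 (9 codons). Count = 1.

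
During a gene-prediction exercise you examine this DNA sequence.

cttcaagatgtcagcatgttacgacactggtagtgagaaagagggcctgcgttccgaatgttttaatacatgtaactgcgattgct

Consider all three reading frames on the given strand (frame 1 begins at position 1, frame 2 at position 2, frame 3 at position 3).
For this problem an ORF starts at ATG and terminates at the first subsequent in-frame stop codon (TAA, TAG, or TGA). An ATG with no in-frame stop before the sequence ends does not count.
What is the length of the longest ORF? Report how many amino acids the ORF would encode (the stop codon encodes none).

5

Frame 1: CTT CAA GAT GTC AGC ATG TTA CGA CAC TGG TAG TGA GAA AGA GGG CCT GCG TTC CGA ATG TTT TAA TAC ATG TAA CTG CGA TTG — ATG at 16, stop TAG at 31 → 18 nt; ATG at 58, stop TAA at 64 → 9 nt; ATG at 70, stop TAA at 73 → 6 nt.
Frame 2: TTC AAG ATG TCA GCA TGT TAC GAC ACT GGT AGT GAG AAA GAG GGC CTG CGT TCC GAA TGT TTT AAT ACA TGT AAC TGC GAT TGC — no ATG→stop ORF.
Frame 3: TCA AGA TGT CAG CAT GTT ACG ACA CTG GTA GTG AGA AAG AGG GCC TGC GTT CCG AAT GTT TTA ATA CAT GTA ACT GCG ATT GCT — no ATG→stop ORF.
Longest: frame 1, positions 16–33, 18 nt = 6 codons = 5 aa. → 5 amino acids.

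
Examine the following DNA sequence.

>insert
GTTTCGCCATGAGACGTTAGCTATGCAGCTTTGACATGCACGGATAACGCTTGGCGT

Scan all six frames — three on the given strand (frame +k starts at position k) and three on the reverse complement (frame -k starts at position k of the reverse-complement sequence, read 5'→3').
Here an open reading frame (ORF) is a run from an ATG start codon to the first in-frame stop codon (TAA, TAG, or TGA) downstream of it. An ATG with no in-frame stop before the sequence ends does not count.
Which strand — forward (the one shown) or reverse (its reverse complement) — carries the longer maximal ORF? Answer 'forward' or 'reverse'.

Reverse complement (5'→3'): ACGCCAAGCGTTATCCGTGCATGTCAAAGCTGCATAGCTAACGTCTCATGGCGAAAC
Frame +1: GTT TCG CCA TGA GAC GTT AGC TAT GCA GCT TTG ACA TGC ACG GAT AAC GCT TGG CGT — no ATG→stop ORF.
Frame +2: TTT CGC CAT GAG ACG TTA GCT ATG CAG CTT TGA CAT GCA CGG ATA ACG CTT GGC — ATG at 23, stop TGA at 32 → 12 nt.
Frame +3: TTC GCC ATG AGA CGT TAG CTA TGC AGC TTT GAC ATG CAC GGA TAA CGC TTG GCG — ATG at 9, stop TAG at 18 → 12 nt; ATG at 36, stop TAA at 45 → 12 nt.
Frame -1: ACG CCA AGC GTT ATC CGT GCA TGT CAA AGC TGC ATA GCT AAC GTC TCA TGG CGA AAC — no ATG→stop ORF.
Frame -2: CGC CAA GCG TTA TCC GTG CAT GTC AAA GCT GCA TAG CTA ACG TCT CAT GGC GAA — no ATG→stop ORF.
Frame -3: GCC AAG CGT TAT CCG TGC ATG TCA AAG CTG CAT AGC TAA CGT CTC ATG GCG AAA — ATG at 21, stop TAA at 39 → 21 nt.
Forward-strand max 12 nt; reverse-strand max 21 nt. The reverse strand has the longer ORF.

reverse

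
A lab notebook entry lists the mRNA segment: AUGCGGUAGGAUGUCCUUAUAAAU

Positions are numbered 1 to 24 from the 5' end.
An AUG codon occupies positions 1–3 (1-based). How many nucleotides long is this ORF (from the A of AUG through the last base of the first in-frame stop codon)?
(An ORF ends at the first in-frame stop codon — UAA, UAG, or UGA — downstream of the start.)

9

Codons from position 1: AUG (1–3), CGG (4–6), UAG (7–9).
UAG is the first in-frame stop; ORF spans 1–9, 9 nucleotides.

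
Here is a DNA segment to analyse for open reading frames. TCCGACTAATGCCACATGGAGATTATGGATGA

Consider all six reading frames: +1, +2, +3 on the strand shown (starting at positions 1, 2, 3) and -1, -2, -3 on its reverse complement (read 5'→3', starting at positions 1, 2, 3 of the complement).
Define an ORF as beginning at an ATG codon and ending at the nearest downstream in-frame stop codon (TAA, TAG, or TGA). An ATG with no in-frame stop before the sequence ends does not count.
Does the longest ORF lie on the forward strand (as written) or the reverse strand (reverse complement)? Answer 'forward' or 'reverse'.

forward

Reverse complement (5'→3'): TCATCCATAATCTCCATGTGGCATTAGTCGGA
Frame +1: TCC GAC TAA TGC CAC ATG GAG ATT ATG GAT — no ATG→stop ORF.
Frame +2: CCG ACT AAT GCC ACA TGG AGA TTA TGG ATG — no ATG→stop ORF.
Frame +3: CGA CTA ATG CCA CAT GGA GAT TAT GGA TGA — ATG at 9, stop TGA at 30 → 24 nt.
Frame -1: TCA TCC ATA ATC TCC ATG TGG CAT TAG TCG — ATG at 16, stop TAG at 25 → 12 nt.
Frame -2: CAT CCA TAA TCT CCA TGT GGC ATT AGT CGG — no ATG→stop ORF.
Frame -3: ATC CAT AAT CTC CAT GTG GCA TTA GTC GGA — no ATG→stop ORF.
Forward-strand max 24 nt; reverse-strand max 12 nt. The forward strand has the longer ORF.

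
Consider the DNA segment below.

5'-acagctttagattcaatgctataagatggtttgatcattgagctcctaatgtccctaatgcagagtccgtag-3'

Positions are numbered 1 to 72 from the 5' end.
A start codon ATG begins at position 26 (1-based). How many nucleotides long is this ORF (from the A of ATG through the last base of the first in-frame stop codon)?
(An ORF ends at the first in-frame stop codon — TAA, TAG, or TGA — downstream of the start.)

9

Codons from position 26: ATG (26–28), GTT (29–31), TGA (32–34).
TGA is the first in-frame stop; ORF spans 26–34, 9 nucleotides.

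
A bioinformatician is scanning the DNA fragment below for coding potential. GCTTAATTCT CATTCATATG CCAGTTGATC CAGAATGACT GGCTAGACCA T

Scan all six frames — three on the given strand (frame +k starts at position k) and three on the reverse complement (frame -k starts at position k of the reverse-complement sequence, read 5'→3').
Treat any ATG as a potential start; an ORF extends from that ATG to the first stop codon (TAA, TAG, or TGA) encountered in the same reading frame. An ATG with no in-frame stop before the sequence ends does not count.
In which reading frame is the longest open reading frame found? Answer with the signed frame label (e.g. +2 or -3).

Reverse complement (5'→3'): ATGGTCTAGCCAGTCATTCTGGATCAACTGGCATATGAATGAGAATTAAGC
Frame +1: GCT TAA TTC TCA TTC ATA TGC CAG TTG ATC CAG AAT GAC TGG CTA GAC CAT — no ATG→stop ORF.
Frame +2: CTT AAT TCT CAT TCA TAT GCC AGT TGA TCC AGA ATG ACT GGC TAG ACC — ATG at 35, stop TAG at 44 → 12 nt.
Frame +3: TTA ATT CTC ATT CAT ATG CCA GTT GAT CCA GAA TGA CTG GCT AGA CCA — ATG at 18, stop TGA at 36 → 21 nt.
Frame -1: ATG GTC TAG CCA GTC ATT CTG GAT CAA CTG GCA TAT GAA TGA GAA TTA AGC — ATG at 1, stop TAG at 7 → 9 nt.
Frame -2: TGG TCT AGC CAG TCA TTC TGG ATC AAC TGG CAT ATG AAT GAG AAT TAA — ATG at 35, stop TAA at 47 → 15 nt.
Frame -3: GGT CTA GCC AGT CAT TCT GGA TCA ACT GGC ATA TGA ATG AGA ATT AAG — no ATG→stop ORF.
Longest ORF is 21 nt in frame +3 (positions 18–38).

+3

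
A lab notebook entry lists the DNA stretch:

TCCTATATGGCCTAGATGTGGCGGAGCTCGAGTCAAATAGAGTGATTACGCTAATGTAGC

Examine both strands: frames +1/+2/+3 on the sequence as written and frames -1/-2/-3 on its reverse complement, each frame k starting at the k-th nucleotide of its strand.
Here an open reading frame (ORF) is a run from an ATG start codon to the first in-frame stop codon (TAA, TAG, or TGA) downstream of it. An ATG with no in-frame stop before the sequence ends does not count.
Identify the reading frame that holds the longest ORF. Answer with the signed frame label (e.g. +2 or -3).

Reverse complement (5'→3'): GCTACATTAGCGTAATCACTCTATTTGACTCGAGCTCCGCCACATCTAGGCCATATAGGA
Frame +1: TCC TAT ATG GCC TAG ATG TGG CGG AGC TCG AGT CAA ATA GAG TGA TTA CGC TAA TGT AGC — ATG at 7, stop TAG at 13 → 9 nt; ATG at 16, stop TGA at 43 → 30 nt.
Frame +2: CCT ATA TGG CCT AGA TGT GGC GGA GCT CGA GTC AAA TAG AGT GAT TAC GCT AAT GTA — no ATG→stop ORF.
Frame +3: CTA TAT GGC CTA GAT GTG GCG GAG CTC GAG TCA AAT AGA GTG ATT ACG CTA ATG TAG — ATG at 54, stop TAG at 57 → 6 nt.
Frame -1: GCT ACA TTA GCG TAA TCA CTC TAT TTG ACT CGA GCT CCG CCA CAT CTA GGC CAT ATA GGA — no ATG→stop ORF.
Frame -2: CTA CAT TAG CGT AAT CAC TCT ATT TGA CTC GAG CTC CGC CAC ATC TAG GCC ATA TAG — no ATG→stop ORF.
Frame -3: TAC ATT AGC GTA ATC ACT CTA TTT GAC TCG AGC TCC GCC ACA TCT AGG CCA TAT AGG — no ATG→stop ORF.
Longest ORF is 30 nt in frame +1 (positions 16–45).

+1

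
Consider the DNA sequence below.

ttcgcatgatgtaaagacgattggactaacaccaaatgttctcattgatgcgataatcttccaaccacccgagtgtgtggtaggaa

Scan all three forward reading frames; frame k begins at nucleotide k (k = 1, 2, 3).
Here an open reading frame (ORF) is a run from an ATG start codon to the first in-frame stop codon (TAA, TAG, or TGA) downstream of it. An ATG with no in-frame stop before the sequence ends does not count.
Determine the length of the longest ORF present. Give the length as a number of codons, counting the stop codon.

7

Frame 1: TTC GCA TGA TGT AAA GAC GAT TGG ACT AAC ACC AAA TGT TCT CAT TGA TGC GAT AAT CTT CCA ACC ACC CGA GTG TGT GGT AGG — no ATG→stop ORF.
Frame 2: TCG CAT GAT GTA AAG ACG ATT GGA CTA ACA CCA AAT GTT CTC ATT GAT GCG ATA ATC TTC CAA CCA CCC GAG TGT GTG GTA GGA — no ATG→stop ORF.
Frame 3: CGC ATG ATG TAA AGA CGA TTG GAC TAA CAC CAA ATG TTC TCA TTG ATG CGA TAA TCT TCC AAC CAC CCG AGT GTG TGG TAG GAA — ATG at 6, stop TAA at 12 → 9 nt; ATG at 9, stop TAA at 12 → 6 nt; ATG at 36, stop TAA at 54 → 21 nt; ATG at 48, stop TAA at 54 → 9 nt.
Longest: frame 3, positions 36–56, 21 nt = 7 codons = 6 aa. → 7 codons.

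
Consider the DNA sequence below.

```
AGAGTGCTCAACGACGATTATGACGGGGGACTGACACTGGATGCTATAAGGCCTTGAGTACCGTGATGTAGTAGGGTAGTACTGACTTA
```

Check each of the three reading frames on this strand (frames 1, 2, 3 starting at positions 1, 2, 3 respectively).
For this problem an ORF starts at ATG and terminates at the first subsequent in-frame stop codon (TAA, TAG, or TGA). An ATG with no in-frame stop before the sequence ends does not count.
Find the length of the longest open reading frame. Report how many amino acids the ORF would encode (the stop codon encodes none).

4

Frame 1: AGA GTG CTC AAC GAC GAT TAT GAC GGG GGA CTG ACA CTG GAT GCT ATA AGG CCT TGA GTA CCG TGA TGT AGT AGG GTA GTA CTG ACT — no ATG→stop ORF.
Frame 2: GAG TGC TCA ACG ACG ATT ATG ACG GGG GAC TGA CAC TGG ATG CTA TAA GGC CTT GAG TAC CGT GAT GTA GTA GGG TAG TAC TGA CTT — ATG at 20, stop TGA at 32 → 15 nt; ATG at 41, stop TAA at 47 → 9 nt.
Frame 3: AGT GCT CAA CGA CGA TTA TGA CGG GGG ACT GAC ACT GGA TGC TAT AAG GCC TTG AGT ACC GTG ATG TAG TAG GGT AGT ACT GAC TTA — ATG at 66, stop TAG at 69 → 6 nt.
Longest: frame 2, positions 20–34, 15 nt = 5 codons = 4 aa. → 4 amino acids.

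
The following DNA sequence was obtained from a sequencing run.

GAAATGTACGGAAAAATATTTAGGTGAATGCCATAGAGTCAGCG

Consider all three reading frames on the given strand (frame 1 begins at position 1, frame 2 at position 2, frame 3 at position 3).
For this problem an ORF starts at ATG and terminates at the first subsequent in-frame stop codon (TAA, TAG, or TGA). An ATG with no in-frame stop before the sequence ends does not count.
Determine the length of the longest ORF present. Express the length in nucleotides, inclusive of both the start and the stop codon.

24

Frame 1: GAA ATG TAC GGA AAA ATA TTT AGG TGA ATG CCA TAG AGT CAG — ATG at 4, stop TGA at 25 → 24 nt; ATG at 28, stop TAG at 34 → 9 nt.
Frame 2: AAA TGT ACG GAA AAA TAT TTA GGT GAA TGC CAT AGA GTC AGC — no ATG→stop ORF.
Frame 3: AAT GTA CGG AAA AAT ATT TAG GTG AAT GCC ATA GAG TCA GCG — no ATG→stop ORF.
Longest: frame 1, positions 4–27, 24 nt = 8 codons = 7 aa. → 24 nucleotides.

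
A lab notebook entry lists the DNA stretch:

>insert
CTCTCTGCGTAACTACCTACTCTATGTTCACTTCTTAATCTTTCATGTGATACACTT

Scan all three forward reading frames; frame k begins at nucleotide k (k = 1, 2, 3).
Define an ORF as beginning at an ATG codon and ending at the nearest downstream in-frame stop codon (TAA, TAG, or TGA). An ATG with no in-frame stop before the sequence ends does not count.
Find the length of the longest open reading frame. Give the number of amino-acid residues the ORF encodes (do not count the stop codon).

4

Frame 1: CTC TCT GCG TAA CTA CCT ACT CTA TGT TCA CTT CTT AAT CTT TCA TGT GAT ACA CTT — no ATG→stop ORF.
Frame 2: TCT CTG CGT AAC TAC CTA CTC TAT GTT CAC TTC TTA ATC TTT CAT GTG ATA CAC — no ATG→stop ORF.
Frame 3: CTC TGC GTA ACT ACC TAC TCT ATG TTC ACT TCT TAA TCT TTC ATG TGA TAC ACT — ATG at 24, stop TAA at 36 → 15 nt; ATG at 45, stop TGA at 48 → 6 nt.
Longest: frame 3, positions 24–38, 15 nt = 5 codons = 4 aa. → 4 amino acids.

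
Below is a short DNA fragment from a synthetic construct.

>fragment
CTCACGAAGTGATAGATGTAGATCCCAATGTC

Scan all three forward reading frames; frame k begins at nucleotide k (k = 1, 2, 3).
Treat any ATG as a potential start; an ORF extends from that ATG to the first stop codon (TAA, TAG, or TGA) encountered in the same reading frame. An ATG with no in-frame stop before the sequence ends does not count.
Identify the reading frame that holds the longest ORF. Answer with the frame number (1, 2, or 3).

1

Frame 1: CTC ACG AAG TGA TAG ATG TAG ATC CCA ATG — ATG at 16, stop TAG at 19 → 6 nt.
Frame 2: TCA CGA AGT GAT AGA TGT AGA TCC CAA TGT — no ATG→stop ORF.
Frame 3: CAC GAA GTG ATA GAT GTA GAT CCC AAT GTC — no ATG→stop ORF.
Longest ORF is 6 nt in frame 1 (positions 16–21).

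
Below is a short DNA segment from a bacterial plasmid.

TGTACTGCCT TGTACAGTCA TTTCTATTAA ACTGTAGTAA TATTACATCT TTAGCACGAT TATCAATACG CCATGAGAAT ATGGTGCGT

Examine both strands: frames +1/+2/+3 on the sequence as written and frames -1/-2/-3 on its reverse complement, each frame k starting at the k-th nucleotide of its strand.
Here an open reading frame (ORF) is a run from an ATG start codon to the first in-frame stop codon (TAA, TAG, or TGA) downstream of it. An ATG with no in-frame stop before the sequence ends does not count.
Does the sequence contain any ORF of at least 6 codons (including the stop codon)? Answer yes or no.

no

Reverse complement (5'→3'): ACGCACCATATTCTCATGGCGTATTGATAATCGTGCTAAAGATGTAATATTACTACAGTTTAATAGAAATGACTGTACAAGGCAGTACA
Frame +1: TGT ACT GCC TTG TAC AGT CAT TTC TAT TAA ACT GTA GTA ATA TTA CAT CTT TAG CAC GAT TAT CAA TAC GCC ATG AGA ATA TGG TGC — no ATG→stop ORF.
Frame +2: GTA CTG CCT TGT ACA GTC ATT TCT ATT AAA CTG TAG TAA TAT TAC ATC TTT AGC ACG ATT ATC AAT ACG CCA TGA GAA TAT GGT GCG — no ATG→stop ORF.
Frame +3: TAC TGC CTT GTA CAG TCA TTT CTA TTA AAC TGT AGT AAT ATT ACA TCT TTA GCA CGA TTA TCA ATA CGC CAT GAG AAT ATG GTG CGT — no ATG→stop ORF.
Frame -1: ACG CAC CAT ATT CTC ATG GCG TAT TGA TAA TCG TGC TAA AGA TGT AAT ATT ACT ACA GTT TAA TAG AAA TGA CTG TAC AAG GCA GTA — ATG at 16, stop TGA at 25 → 12 nt.
Frame -2: CGC ACC ATA TTC TCA TGG CGT ATT GAT AAT CGT GCT AAA GAT GTA ATA TTA CTA CAG TTT AAT AGA AAT GAC TGT ACA AGG CAG TAC — no ATG→stop ORF.
Frame -3: GCA CCA TAT TCT CAT GGC GTA TTG ATA ATC GTG CTA AAG ATG TAA TAT TAC TAC AGT TTA ATA GAA ATG ACT GTA CAA GGC AGT ACA — ATG at 42, stop TAA at 45 → 6 nt.
Largest ORF found is 4 codons < 6, so no.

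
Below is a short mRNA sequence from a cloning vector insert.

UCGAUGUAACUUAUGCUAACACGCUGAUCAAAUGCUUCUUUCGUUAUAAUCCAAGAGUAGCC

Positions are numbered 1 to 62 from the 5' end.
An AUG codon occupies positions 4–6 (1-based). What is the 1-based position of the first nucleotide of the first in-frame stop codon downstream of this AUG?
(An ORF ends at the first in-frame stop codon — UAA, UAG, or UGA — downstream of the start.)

Codons from position 4: AUG (4–6), UAA (7–9).
UAA is a stop codon; it begins at position 7.

7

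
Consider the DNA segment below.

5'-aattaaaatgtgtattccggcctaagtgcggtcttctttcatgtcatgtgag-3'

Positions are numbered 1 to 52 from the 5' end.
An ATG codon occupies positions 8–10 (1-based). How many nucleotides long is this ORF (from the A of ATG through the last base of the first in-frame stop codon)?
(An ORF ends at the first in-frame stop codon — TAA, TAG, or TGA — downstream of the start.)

18

Codons from position 8: ATG (8–10), TGT (11–13), ATT (14–16), CCG (17–19), GCC (20–22), TAA (23–25).
TAA is the first in-frame stop; ORF spans 8–25, 18 nucleotides.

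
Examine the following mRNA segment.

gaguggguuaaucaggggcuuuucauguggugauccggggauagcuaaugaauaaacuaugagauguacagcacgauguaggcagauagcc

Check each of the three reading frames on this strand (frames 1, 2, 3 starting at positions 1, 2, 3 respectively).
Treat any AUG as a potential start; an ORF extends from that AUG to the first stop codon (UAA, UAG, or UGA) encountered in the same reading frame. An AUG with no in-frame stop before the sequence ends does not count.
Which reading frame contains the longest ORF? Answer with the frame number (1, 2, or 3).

1

Frame 1: GAG UGG GUU AAU CAG GGG CUU UUC AUG UGG UGA UCC GGG GAU AGC UAA UGA AUA AAC UAU GAG AUG UAC AGC ACG AUG UAG GCA GAU AGC — AUG at 25, stop UGA at 31 → 9 nt; AUG at 64, stop UAG at 79 → 18 nt; AUG at 76, stop UAG at 79 → 6 nt.
Frame 2: AGU GGG UUA AUC AGG GGC UUU UCA UGU GGU GAU CCG GGG AUA GCU AAU GAA UAA ACU AUG AGA UGU ACA GCA CGA UGU AGG CAG AUA GCC — no AUG→stop ORF.
Frame 3: GUG GGU UAA UCA GGG GCU UUU CAU GUG GUG AUC CGG GGA UAG CUA AUG AAU AAA CUA UGA GAU GUA CAG CAC GAU GUA GGC AGA UAG — AUG at 48, stop UGA at 60 → 15 nt.
Longest ORF is 18 nt in frame 1 (positions 64–81).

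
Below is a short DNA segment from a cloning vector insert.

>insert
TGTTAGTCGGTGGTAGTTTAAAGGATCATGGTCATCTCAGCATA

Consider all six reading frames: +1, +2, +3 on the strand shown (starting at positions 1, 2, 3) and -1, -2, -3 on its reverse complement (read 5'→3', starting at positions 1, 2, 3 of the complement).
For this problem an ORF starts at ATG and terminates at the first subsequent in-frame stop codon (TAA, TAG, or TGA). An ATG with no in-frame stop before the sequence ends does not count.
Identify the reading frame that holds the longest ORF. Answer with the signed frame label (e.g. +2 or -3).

-1

Reverse complement (5'→3'): TATGCTGAGATGACCATGATCCTTTAAACTACCACCGACTAACA
Frame +1: TGT TAG TCG GTG GTA GTT TAA AGG ATC ATG GTC ATC TCA GCA — no ATG→stop ORF.
Frame +2: GTT AGT CGG TGG TAG TTT AAA GGA TCA TGG TCA TCT CAG CAT — no ATG→stop ORF.
Frame +3: TTA GTC GGT GGT AGT TTA AAG GAT CAT GGT CAT CTC AGC ATA — no ATG→stop ORF.
Frame -1: TAT GCT GAG ATG ACC ATG ATC CTT TAA ACT ACC ACC GAC TAA — ATG at 10, stop TAA at 25 → 18 nt; ATG at 16, stop TAA at 25 → 12 nt.
Frame -2: ATG CTG AGA TGA CCA TGA TCC TTT AAA CTA CCA CCG ACT AAC — ATG at 2, stop TGA at 11 → 12 nt.
Frame -3: TGC TGA GAT GAC CAT GAT CCT TTA AAC TAC CAC CGA CTA ACA — no ATG→stop ORF.
Longest ORF is 18 nt in frame -1 (positions 10–27).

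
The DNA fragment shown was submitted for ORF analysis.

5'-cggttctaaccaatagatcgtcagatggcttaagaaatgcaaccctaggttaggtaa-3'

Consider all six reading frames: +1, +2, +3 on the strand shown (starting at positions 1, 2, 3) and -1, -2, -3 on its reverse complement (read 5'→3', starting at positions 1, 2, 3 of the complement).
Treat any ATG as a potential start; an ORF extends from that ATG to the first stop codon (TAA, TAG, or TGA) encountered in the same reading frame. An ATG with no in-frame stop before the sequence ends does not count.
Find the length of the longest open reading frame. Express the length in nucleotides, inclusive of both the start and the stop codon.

Reverse complement (5'→3'): TTACCTAACCTAGGGTTGCATTTCTTAAGCCATCTGACGATCTATTGGTTAGAACCG
Frame +1: CGG TTC TAA CCA ATA GAT CGT CAG ATG GCT TAA GAA ATG CAA CCC TAG GTT AGG TAA — ATG at 25, stop TAA at 31 → 9 nt; ATG at 37, stop TAG at 46 → 12 nt.
Frame +2: GGT TCT AAC CAA TAG ATC GTC AGA TGG CTT AAG AAA TGC AAC CCT AGG TTA GGT — no ATG→stop ORF.
Frame +3: GTT CTA ACC AAT AGA TCG TCA GAT GGC TTA AGA AAT GCA ACC CTA GGT TAG GTA — no ATG→stop ORF.
Frame -1: TTA CCT AAC CTA GGG TTG CAT TTC TTA AGC CAT CTG ACG ATC TAT TGG TTA GAA CCG — no ATG→stop ORF.
Frame -2: TAC CTA ACC TAG GGT TGC ATT TCT TAA GCC ATC TGA CGA TCT ATT GGT TAG AAC — no ATG→stop ORF.
Frame -3: ACC TAA CCT AGG GTT GCA TTT CTT AAG CCA TCT GAC GAT CTA TTG GTT AGA ACC — no ATG→stop ORF.
Longest: frame +1, positions 37–48, 12 nt = 4 codons = 3 aa. → 12 nucleotides.

12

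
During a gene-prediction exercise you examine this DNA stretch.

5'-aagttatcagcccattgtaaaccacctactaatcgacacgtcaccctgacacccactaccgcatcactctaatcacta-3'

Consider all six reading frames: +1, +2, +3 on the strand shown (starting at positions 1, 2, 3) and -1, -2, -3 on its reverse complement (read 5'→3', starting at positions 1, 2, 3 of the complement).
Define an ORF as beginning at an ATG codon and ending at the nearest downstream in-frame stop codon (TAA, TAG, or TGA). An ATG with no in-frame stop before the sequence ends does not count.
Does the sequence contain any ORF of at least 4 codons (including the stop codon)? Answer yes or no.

Reverse complement (5'→3'): TAGTGATTAGAGTGATGCGGTAGTGGGTGTCAGGGTGACGTGTCGATTAGTAGGTGGTTTACAATGGGCTGATAACTT
Frame +1: AAG TTA TCA GCC CAT TGT AAA CCA CCT ACT AAT CGA CAC GTC ACC CTG ACA CCC ACT ACC GCA TCA CTC TAA TCA CTA — no ATG→stop ORF.
Frame +2: AGT TAT CAG CCC ATT GTA AAC CAC CTA CTA ATC GAC ACG TCA CCC TGA CAC CCA CTA CCG CAT CAC TCT AAT CAC — no ATG→stop ORF.
Frame +3: GTT ATC AGC CCA TTG TAA ACC ACC TAC TAA TCG ACA CGT CAC CCT GAC ACC CAC TAC CGC ATC ACT CTA ATC ACT — no ATG→stop ORF.
Frame -1: TAG TGA TTA GAG TGA TGC GGT AGT GGG TGT CAG GGT GAC GTG TCG ATT AGT AGG TGG TTT ACA ATG GGC TGA TAA CTT — ATG at 64, stop TGA at 70 → 9 nt.
Frame -2: AGT GAT TAG AGT GAT GCG GTA GTG GGT GTC AGG GTG ACG TGT CGA TTA GTA GGT GGT TTA CAA TGG GCT GAT AAC — no ATG→stop ORF.
Frame -3: GTG ATT AGA GTG ATG CGG TAG TGG GTG TCA GGG TGA CGT GTC GAT TAG TAG GTG GTT TAC AAT GGG CTG ATA ACT — ATG at 15, stop TAG at 21 → 9 nt.
Largest ORF found is 3 codons < 4, so no.

no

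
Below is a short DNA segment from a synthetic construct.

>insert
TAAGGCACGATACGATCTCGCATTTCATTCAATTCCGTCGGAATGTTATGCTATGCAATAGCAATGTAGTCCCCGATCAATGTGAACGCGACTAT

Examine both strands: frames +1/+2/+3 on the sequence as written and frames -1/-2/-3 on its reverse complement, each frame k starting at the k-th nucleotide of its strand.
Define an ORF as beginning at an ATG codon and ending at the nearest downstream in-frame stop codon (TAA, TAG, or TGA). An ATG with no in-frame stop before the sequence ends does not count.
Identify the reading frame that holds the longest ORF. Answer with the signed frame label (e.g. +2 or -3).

Reverse complement (5'→3'): ATAGTCGCGTTCACATTGATCGGGGACTACATTGCTATTGCATAGCATAACATTCCGACGGAATTGAATGAAATGCGAGATCGTATCGTGCCTTA
Frame +1: TAA GGC ACG ATA CGA TCT CGC ATT TCA TTC AAT TCC GTC GGA ATG TTA TGC TAT GCA ATA GCA ATG TAG TCC CCG ATC AAT GTG AAC GCG ACT — ATG at 43, stop TAG at 67 → 27 nt; ATG at 64, stop TAG at 67 → 6 nt.
Frame +2: AAG GCA CGA TAC GAT CTC GCA TTT CAT TCA ATT CCG TCG GAA TGT TAT GCT ATG CAA TAG CAA TGT AGT CCC CGA TCA ATG TGA ACG CGA CTA — ATG at 53, stop TAG at 59 → 9 nt; ATG at 80, stop TGA at 83 → 6 nt.
Frame +3: AGG CAC GAT ACG ATC TCG CAT TTC ATT CAA TTC CGT CGG AAT GTT ATG CTA TGC AAT AGC AAT GTA GTC CCC GAT CAA TGT GAA CGC GAC TAT — no ATG→stop ORF.
Frame -1: ATA GTC GCG TTC ACA TTG ATC GGG GAC TAC ATT GCT ATT GCA TAG CAT AAC ATT CCG ACG GAA TTG AAT GAA ATG CGA GAT CGT ATC GTG CCT — no ATG→stop ORF.
Frame -2: TAG TCG CGT TCA CAT TGA TCG GGG ACT ACA TTG CTA TTG CAT AGC ATA ACA TTC CGA CGG AAT TGA ATG AAA TGC GAG ATC GTA TCG TGC CTT — no ATG→stop ORF.
Frame -3: AGT CGC GTT CAC ATT GAT CGG GGA CTA CAT TGC TAT TGC ATA GCA TAA CAT TCC GAC GGA ATT GAA TGA AAT GCG AGA TCG TAT CGT GCC TTA — no ATG→stop ORF.
Longest ORF is 27 nt in frame +1 (positions 43–69).

+1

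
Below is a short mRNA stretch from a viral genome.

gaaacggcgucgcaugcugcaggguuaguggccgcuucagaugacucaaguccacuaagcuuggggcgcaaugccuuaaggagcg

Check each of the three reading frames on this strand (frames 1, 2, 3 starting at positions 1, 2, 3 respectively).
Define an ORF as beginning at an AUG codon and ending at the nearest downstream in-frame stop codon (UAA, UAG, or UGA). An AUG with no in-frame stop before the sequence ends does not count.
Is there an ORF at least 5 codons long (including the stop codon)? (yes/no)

Frame 1: GAA ACG GCG UCG CAU GCU GCA GGG UUA GUG GCC GCU UCA GAU GAC UCA AGU CCA CUA AGC UUG GGG CGC AAU GCC UUA AGG AGC — no AUG→stop ORF.
Frame 2: AAA CGG CGU CGC AUG CUG CAG GGU UAG UGG CCG CUU CAG AUG ACU CAA GUC CAC UAA GCU UGG GGC GCA AUG CCU UAA GGA GCG — AUG at 14, stop UAG at 26 → 15 nt; AUG at 41, stop UAA at 56 → 18 nt; AUG at 71, stop UAA at 77 → 9 nt.
Frame 3: AAC GGC GUC GCA UGC UGC AGG GUU AGU GGC CGC UUC AGA UGA CUC AAG UCC ACU AAG CUU GGG GCG CAA UGC CUU AAG GAG — no AUG→stop ORF.
Frame 2 has an ORF of 5 codons (positions 14–28) ≥ 5, so yes.

yes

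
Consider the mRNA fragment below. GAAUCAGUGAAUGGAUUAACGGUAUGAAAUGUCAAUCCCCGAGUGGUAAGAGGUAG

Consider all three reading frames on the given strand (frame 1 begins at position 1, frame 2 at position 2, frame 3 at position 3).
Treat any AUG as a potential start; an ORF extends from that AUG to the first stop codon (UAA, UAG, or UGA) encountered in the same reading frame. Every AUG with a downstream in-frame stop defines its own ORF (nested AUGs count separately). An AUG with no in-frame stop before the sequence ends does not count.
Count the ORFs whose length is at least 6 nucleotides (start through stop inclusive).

Frame 1: GAA UCA GUG AAU GGA UUA ACG GUA UGA AAU GUC AAU CCC CGA GUG GUA AGA GGU — no AUG→stop ORF.
Frame 2: AAU CAG UGA AUG GAU UAA CGG UAU GAA AUG UCA AUC CCC GAG UGG UAA GAG GUA — AUG at 11, stop UAA at 17 → 9 nt; AUG at 29, stop UAA at 47 → 21 nt.
Frame 3: AUC AGU GAA UGG AUU AAC GGU AUG AAA UGU CAA UCC CCG AGU GGU AAG AGG UAG — AUG at 24, stop UAG at 54 → 33 nt.
ORFs ≥ 6 nucleotides: frame 2 11–19 (9 nucleotides), frame 2 29–49 (21 nucleotides), frame 3 24–56 (33 nucleotides). Count = 3.

3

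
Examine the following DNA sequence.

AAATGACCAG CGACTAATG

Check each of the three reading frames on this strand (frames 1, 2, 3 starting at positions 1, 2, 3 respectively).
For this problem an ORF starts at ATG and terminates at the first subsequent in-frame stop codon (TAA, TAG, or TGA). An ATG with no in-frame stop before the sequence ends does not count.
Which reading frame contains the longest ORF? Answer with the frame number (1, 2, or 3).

Frame 1: AAA TGA CCA GCG ACT AAT — no ATG→stop ORF.
Frame 2: AAT GAC CAG CGA CTA ATG — no ATG→stop ORF.
Frame 3: ATG ACC AGC GAC TAA — ATG at 3, stop TAA at 15 → 15 nt.
Longest ORF is 15 nt in frame 3 (positions 3–17).

3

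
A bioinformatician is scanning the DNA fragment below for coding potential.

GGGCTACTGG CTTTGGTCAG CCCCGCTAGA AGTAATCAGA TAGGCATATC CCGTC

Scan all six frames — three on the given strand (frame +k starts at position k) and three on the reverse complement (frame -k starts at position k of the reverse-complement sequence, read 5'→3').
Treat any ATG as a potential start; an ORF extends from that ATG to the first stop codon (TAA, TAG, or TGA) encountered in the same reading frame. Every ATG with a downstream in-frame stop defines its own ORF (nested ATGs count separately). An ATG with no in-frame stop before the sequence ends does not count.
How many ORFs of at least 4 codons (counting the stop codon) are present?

1

Reverse complement (5'→3'): GACGGGATATGCCTATCTGATTACTTCTAGCGGGGCTGACCAAAGCCAGTAGCCC
Frame +1: GGG CTA CTG GCT TTG GTC AGC CCC GCT AGA AGT AAT CAG ATA GGC ATA TCC CGT — no ATG→stop ORF.
Frame +2: GGC TAC TGG CTT TGG TCA GCC CCG CTA GAA GTA ATC AGA TAG GCA TAT CCC GTC — no ATG→stop ORF.
Frame +3: GCT ACT GGC TTT GGT CAG CCC CGC TAG AAG TAA TCA GAT AGG CAT ATC CCG — no ATG→stop ORF.
Frame -1: GAC GGG ATA TGC CTA TCT GAT TAC TTC TAG CGG GGC TGA CCA AAG CCA GTA GCC — no ATG→stop ORF.
Frame -2: ACG GGA TAT GCC TAT CTG ATT ACT TCT AGC GGG GCT GAC CAA AGC CAG TAG CCC — no ATG→stop ORF.
Frame -3: CGG GAT ATG CCT ATC TGA TTA CTT CTA GCG GGG CTG ACC AAA GCC AGT AGC — ATG at 9, stop TGA at 18 → 12 nt.
ORFs ≥ 4 codons: frame -3 9–20 (4 codons). Count = 1.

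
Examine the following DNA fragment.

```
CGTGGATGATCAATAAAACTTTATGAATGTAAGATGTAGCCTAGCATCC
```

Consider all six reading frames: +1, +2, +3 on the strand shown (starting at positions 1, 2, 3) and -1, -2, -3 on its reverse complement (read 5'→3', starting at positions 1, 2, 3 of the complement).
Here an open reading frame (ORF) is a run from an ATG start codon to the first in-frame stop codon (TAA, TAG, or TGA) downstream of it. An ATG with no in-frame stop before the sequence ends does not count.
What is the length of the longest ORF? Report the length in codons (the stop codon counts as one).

9

Reverse complement (5'→3'): GGATGCTAGGCTACATCTTACATTCATAAAGTTTTATTGATCATCCACG
Frame +1: CGT GGA TGA TCA ATA AAA CTT TAT GAA TGT AAG ATG TAG CCT AGC ATC — ATG at 34, stop TAG at 37 → 6 nt.
Frame +2: GTG GAT GAT CAA TAA AAC TTT ATG AAT GTA AGA TGT AGC CTA GCA TCC — no ATG→stop ORF.
Frame +3: TGG ATG ATC AAT AAA ACT TTA TGA ATG TAA GAT GTA GCC TAG CAT — ATG at 6, stop TGA at 24 → 21 nt; ATG at 27, stop TAA at 30 → 6 nt.
Frame -1: GGA TGC TAG GCT ACA TCT TAC ATT CAT AAA GTT TTA TTG ATC ATC CAC — no ATG→stop ORF.
Frame -2: GAT GCT AGG CTA CAT CTT ACA TTC ATA AAG TTT TAT TGA TCA TCC ACG — no ATG→stop ORF.
Frame -3: ATG CTA GGC TAC ATC TTA CAT TCA TAA AGT TTT ATT GAT CAT CCA — ATG at 3, stop TAA at 27 → 27 nt.
Longest: frame -3, positions 3–29, 27 nt = 9 codons = 8 aa. → 9 codons.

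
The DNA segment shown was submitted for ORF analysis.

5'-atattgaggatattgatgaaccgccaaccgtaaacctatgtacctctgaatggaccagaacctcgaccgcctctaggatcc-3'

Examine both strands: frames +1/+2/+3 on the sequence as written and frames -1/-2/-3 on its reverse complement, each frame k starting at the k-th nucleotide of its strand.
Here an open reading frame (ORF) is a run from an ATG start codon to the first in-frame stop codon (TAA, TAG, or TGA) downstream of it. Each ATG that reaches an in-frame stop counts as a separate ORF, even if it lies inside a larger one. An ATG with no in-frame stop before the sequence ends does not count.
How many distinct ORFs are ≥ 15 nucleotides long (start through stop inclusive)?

Reverse complement (5'→3'): GGATCCTAGAGGCGGTCGAGGTTCTGGTCCATTCAGAGGTACATAGGTTTACGGTTGGCGGTTCATCAATATCCTCAATAT
Frame +1: ATA TTG AGG ATA TTG ATG AAC CGC CAA CCG TAA ACC TAT GTA CCT CTG AAT GGA CCA GAA CCT CGA CCG CCT CTA GGA TCC — ATG at 16, stop TAA at 31 → 18 nt.
Frame +2: TAT TGA GGA TAT TGA TGA ACC GCC AAC CGT AAA CCT ATG TAC CTC TGA ATG GAC CAG AAC CTC GAC CGC CTC TAG GAT — ATG at 38, stop TGA at 47 → 12 nt; ATG at 50, stop TAG at 74 → 27 nt.
Frame +3: ATT GAG GAT ATT GAT GAA CCG CCA ACC GTA AAC CTA TGT ACC TCT GAA TGG ACC AGA ACC TCG ACC GCC TCT AGG ATC — no ATG→stop ORF.
Frame -1: GGA TCC TAG AGG CGG TCG AGG TTC TGG TCC ATT CAG AGG TAC ATA GGT TTA CGG TTG GCG GTT CAT CAA TAT CCT CAA TAT — no ATG→stop ORF.
Frame -2: GAT CCT AGA GGC GGT CGA GGT TCT GGT CCA TTC AGA GGT ACA TAG GTT TAC GGT TGG CGG TTC ATC AAT ATC CTC AAT — no ATG→stop ORF.
Frame -3: ATC CTA GAG GCG GTC GAG GTT CTG GTC CAT TCA GAG GTA CAT AGG TTT ACG GTT GGC GGT TCA TCA ATA TCC TCA ATA — no ATG→stop ORF.
ORFs ≥ 15 nucleotides: frame +1 16–33 (18 nucleotides), frame +2 50–76 (27 nucleotides). Count = 2.

2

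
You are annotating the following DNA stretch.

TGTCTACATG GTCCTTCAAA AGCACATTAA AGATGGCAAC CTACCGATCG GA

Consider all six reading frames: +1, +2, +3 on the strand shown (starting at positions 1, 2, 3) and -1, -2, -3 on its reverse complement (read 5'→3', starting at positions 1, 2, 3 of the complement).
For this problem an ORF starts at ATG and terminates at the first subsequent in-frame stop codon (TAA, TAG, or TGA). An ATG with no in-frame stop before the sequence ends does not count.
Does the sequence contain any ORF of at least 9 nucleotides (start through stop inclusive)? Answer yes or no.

Reverse complement (5'→3'): TCCGATCGGTAGGTTGCCATCTTTAATGTGCTTTTGAAGGACCATGTAGACA
Frame +1: TGT CTA CAT GGT CCT TCA AAA GCA CAT TAA AGA TGG CAA CCT ACC GAT CGG — no ATG→stop ORF.
Frame +2: GTC TAC ATG GTC CTT CAA AAG CAC ATT AAA GAT GGC AAC CTA CCG ATC GGA — no ATG→stop ORF.
Frame +3: TCT ACA TGG TCC TTC AAA AGC ACA TTA AAG ATG GCA ACC TAC CGA TCG — no ATG→stop ORF.
Frame -1: TCC GAT CGG TAG GTT GCC ATC TTT AAT GTG CTT TTG AAG GAC CAT GTA GAC — no ATG→stop ORF.
Frame -2: CCG ATC GGT AGG TTG CCA TCT TTA ATG TGC TTT TGA AGG ACC ATG TAG ACA — ATG at 26, stop TGA at 35 → 12 nt; ATG at 44, stop TAG at 47 → 6 nt.
Frame -3: CGA TCG GTA GGT TGC CAT CTT TAA TGT GCT TTT GAA GGA CCA TGT AGA — no ATG→stop ORF.
Frame -2 has an ORF of 12 nucleotides (positions 26–37) ≥ 9, so yes.

yes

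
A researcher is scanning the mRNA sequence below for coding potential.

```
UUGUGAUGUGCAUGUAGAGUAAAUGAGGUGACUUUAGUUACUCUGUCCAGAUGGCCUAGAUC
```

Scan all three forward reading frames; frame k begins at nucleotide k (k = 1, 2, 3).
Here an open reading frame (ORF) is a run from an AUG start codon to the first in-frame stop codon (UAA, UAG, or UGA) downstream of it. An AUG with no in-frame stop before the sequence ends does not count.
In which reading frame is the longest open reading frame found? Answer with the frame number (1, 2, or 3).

Frame 1: UUG UGA UGU GCA UGU AGA GUA AAU GAG GUG ACU UUA GUU ACU CUG UCC AGA UGG CCU AGA — no AUG→stop ORF.
Frame 2: UGU GAU GUG CAU GUA GAG UAA AUG AGG UGA CUU UAG UUA CUC UGU CCA GAU GGC CUA GAU — AUG at 23, stop UGA at 29 → 9 nt.
Frame 3: GUG AUG UGC AUG UAG AGU AAA UGA GGU GAC UUU AGU UAC UCU GUC CAG AUG GCC UAG AUC — AUG at 6, stop UAG at 15 → 12 nt; AUG at 12, stop UAG at 15 → 6 nt; AUG at 51, stop UAG at 57 → 9 nt.
Longest ORF is 12 nt in frame 3 (positions 6–17).

3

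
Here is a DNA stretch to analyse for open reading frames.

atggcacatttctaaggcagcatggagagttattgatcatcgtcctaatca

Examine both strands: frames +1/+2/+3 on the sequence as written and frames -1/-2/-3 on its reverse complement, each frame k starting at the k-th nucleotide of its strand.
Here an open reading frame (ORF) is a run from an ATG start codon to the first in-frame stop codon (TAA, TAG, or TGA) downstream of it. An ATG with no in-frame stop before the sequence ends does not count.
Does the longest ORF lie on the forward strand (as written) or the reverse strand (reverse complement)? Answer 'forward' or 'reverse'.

forward

Reverse complement (5'→3'): TGATTAGGACGATGATCAATAACTCTCCATGCTGCCTTAGAAATGTGCCAT
Frame +1: ATG GCA CAT TTC TAA GGC AGC ATG GAG AGT TAT TGA TCA TCG TCC TAA TCA — ATG at 1, stop TAA at 13 → 15 nt; ATG at 22, stop TGA at 34 → 15 nt.
Frame +2: TGG CAC ATT TCT AAG GCA GCA TGG AGA GTT ATT GAT CAT CGT CCT AAT — no ATG→stop ORF.
Frame +3: GGC ACA TTT CTA AGG CAG CAT GGA GAG TTA TTG ATC ATC GTC CTA ATC — no ATG→stop ORF.
Frame -1: TGA TTA GGA CGA TGA TCA ATA ACT CTC CAT GCT GCC TTA GAA ATG TGC CAT — no ATG→stop ORF.
Frame -2: GAT TAG GAC GAT GAT CAA TAA CTC TCC ATG CTG CCT TAG AAA TGT GCC — ATG at 29, stop TAG at 38 → 12 nt.
Frame -3: ATT AGG ACG ATG ATC AAT AAC TCT CCA TGC TGC CTT AGA AAT GTG CCA — no ATG→stop ORF.
Forward-strand max 15 nt; reverse-strand max 12 nt. The forward strand has the longer ORF.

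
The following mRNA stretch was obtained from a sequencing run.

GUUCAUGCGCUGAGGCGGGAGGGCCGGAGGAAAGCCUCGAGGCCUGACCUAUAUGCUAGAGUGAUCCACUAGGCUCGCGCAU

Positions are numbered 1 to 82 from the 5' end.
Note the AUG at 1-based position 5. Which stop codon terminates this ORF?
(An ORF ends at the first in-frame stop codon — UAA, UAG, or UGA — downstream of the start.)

Codons from position 5: AUG (5–7), CGC (8–10), UGA (11–13).
The first in-frame stop codon is UGA.

UGA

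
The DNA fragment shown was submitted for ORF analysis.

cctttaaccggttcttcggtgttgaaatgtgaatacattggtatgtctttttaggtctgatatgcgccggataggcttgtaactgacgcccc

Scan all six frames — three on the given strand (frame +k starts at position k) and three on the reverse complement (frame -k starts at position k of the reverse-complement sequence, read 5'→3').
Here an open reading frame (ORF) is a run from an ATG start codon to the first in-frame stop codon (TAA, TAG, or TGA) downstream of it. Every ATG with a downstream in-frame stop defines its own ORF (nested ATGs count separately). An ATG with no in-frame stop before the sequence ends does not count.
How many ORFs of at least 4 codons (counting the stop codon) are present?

2

Reverse complement (5'→3'): GGGGCGTCAGTTACAAGCCTATCCGGCGCATATCAGACCTAAAAAGACATACCAATGTATTCACATTTCAACACCGAAGAACCGGTTAAAGG
Frame +1: CCT TTA ACC GGT TCT TCG GTG TTG AAA TGT GAA TAC ATT GGT ATG TCT TTT TAG GTC TGA TAT GCG CCG GAT AGG CTT GTA ACT GAC GCC — ATG at 43, stop TAG at 52 → 12 nt.
Frame +2: CTT TAA CCG GTT CTT CGG TGT TGA AAT GTG AAT ACA TTG GTA TGT CTT TTT AGG TCT GAT ATG CGC CGG ATA GGC TTG TAA CTG ACG CCC — ATG at 62, stop TAA at 80 → 21 nt.
Frame +3: TTT AAC CGG TTC TTC GGT GTT GAA ATG TGA ATA CAT TGG TAT GTC TTT TTA GGT CTG ATA TGC GCC GGA TAG GCT TGT AAC TGA CGC CCC — ATG at 27, stop TGA at 30 → 6 nt.
Frame -1: GGG GCG TCA GTT ACA AGC CTA TCC GGC GCA TAT CAG ACC TAA AAA GAC ATA CCA ATG TAT TCA CAT TTC AAC ACC GAA GAA CCG GTT AAA — no ATG→stop ORF.
Frame -2: GGG CGT CAG TTA CAA GCC TAT CCG GCG CAT ATC AGA CCT AAA AAG ACA TAC CAA TGT ATT CAC ATT TCA ACA CCG AAG AAC CGG TTA AAG — no ATG→stop ORF.
Frame -3: GGC GTC AGT TAC AAG CCT ATC CGG CGC ATA TCA GAC CTA AAA AGA CAT ACC AAT GTA TTC ACA TTT CAA CAC CGA AGA ACC GGT TAA AGG — no ATG→stop ORF.
ORFs ≥ 4 codons: frame +1 43–54 (4 codons), frame +2 62–82 (7 codons). Count = 2.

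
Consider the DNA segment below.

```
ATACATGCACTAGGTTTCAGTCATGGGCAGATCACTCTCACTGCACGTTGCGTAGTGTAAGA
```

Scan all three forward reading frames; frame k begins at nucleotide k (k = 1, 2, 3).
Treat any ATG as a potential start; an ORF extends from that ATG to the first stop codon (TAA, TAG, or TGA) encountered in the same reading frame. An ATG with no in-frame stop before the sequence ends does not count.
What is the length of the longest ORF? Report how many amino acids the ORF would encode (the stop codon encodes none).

Frame 1: ATA CAT GCA CTA GGT TTC AGT CAT GGG CAG ATC ACT CTC ACT GCA CGT TGC GTA GTG TAA — no ATG→stop ORF.
Frame 2: TAC ATG CAC TAG GTT TCA GTC ATG GGC AGA TCA CTC TCA CTG CAC GTT GCG TAG TGT AAG — ATG at 5, stop TAG at 11 → 9 nt; ATG at 23, stop TAG at 53 → 33 nt.
Frame 3: ACA TGC ACT AGG TTT CAG TCA TGG GCA GAT CAC TCT CAC TGC ACG TTG CGT AGT GTA AGA — no ATG→stop ORF.
Longest: frame 2, positions 23–55, 33 nt = 11 codons = 10 aa. → 10 amino acids.

10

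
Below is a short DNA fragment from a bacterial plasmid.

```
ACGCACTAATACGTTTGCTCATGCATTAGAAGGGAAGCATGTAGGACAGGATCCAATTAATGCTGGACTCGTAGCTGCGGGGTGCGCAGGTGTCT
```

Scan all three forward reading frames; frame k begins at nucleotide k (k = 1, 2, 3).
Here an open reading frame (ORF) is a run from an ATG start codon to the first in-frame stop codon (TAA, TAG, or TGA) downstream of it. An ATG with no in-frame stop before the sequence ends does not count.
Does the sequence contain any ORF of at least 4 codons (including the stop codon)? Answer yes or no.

yes

Frame 1: ACG CAC TAA TAC GTT TGC TCA TGC ATT AGA AGG GAA GCA TGT AGG ACA GGA TCC AAT TAA TGC TGG ACT CGT AGC TGC GGG GTG CGC AGG TGT — no ATG→stop ORF.
Frame 2: CGC ACT AAT ACG TTT GCT CAT GCA TTA GAA GGG AAG CAT GTA GGA CAG GAT CCA ATT AAT GCT GGA CTC GTA GCT GCG GGG TGC GCA GGT GTC — no ATG→stop ORF.
Frame 3: GCA CTA ATA CGT TTG CTC ATG CAT TAG AAG GGA AGC ATG TAG GAC AGG ATC CAA TTA ATG CTG GAC TCG TAG CTG CGG GGT GCG CAG GTG TCT — ATG at 21, stop TAG at 27 → 9 nt; ATG at 39, stop TAG at 42 → 6 nt; ATG at 60, stop TAG at 72 → 15 nt.
Frame 3 has an ORF of 5 codons (positions 60–74) ≥ 4, so yes.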